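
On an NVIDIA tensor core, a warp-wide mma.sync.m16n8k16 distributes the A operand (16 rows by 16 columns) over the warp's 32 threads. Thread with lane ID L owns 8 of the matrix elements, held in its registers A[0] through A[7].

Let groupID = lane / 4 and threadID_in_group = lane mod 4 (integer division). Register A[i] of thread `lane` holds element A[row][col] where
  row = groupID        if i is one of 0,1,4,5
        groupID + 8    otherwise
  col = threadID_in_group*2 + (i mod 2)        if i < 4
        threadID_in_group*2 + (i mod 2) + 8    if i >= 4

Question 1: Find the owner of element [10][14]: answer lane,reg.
r: 10->gid=2,r8=1  c: 14->c8=1,tid=3,i&1=0
L=2*4+3=11  i=1*4+1*2+0=6

11,6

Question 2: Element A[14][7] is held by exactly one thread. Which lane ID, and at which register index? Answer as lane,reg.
27,3

r=14→G=6,rhi=1  c=7→chi=0,T=3,p=1
L=6*4+3=27  i=0*4+1*2+1=3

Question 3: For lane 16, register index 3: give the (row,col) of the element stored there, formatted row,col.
12,1

L=16⇒gr=16>>2=4, th=16&3=0
[3]⇒row 4+8=12  col 0·2+1+0=1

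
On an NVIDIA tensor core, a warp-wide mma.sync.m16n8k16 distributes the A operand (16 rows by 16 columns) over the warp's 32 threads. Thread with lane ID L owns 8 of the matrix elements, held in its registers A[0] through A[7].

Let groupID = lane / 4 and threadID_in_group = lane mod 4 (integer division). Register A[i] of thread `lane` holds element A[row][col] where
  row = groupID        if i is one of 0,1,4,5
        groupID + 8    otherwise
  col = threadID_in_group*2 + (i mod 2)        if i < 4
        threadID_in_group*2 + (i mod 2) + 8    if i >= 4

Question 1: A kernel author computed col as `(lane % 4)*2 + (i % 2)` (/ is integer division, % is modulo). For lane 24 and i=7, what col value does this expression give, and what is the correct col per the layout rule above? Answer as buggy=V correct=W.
buggy=1 correct=9

`(lane % 4)*2 + (i % 2)`[24,7]→1
lane 24: G=6 (24/4), T=0 (24%4)
i=7: r=6+8=14, c=0*2+1+8=9
col: 1 vs 9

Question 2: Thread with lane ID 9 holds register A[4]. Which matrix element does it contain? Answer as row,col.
2,10

9: gid=2,tid=1
[4] (2+0,1*2+0+8) = (2,10)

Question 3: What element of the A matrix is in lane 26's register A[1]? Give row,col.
26: grp=6,tig=2
[1] (6+0,2*2+1+0) = (6,5)

6,5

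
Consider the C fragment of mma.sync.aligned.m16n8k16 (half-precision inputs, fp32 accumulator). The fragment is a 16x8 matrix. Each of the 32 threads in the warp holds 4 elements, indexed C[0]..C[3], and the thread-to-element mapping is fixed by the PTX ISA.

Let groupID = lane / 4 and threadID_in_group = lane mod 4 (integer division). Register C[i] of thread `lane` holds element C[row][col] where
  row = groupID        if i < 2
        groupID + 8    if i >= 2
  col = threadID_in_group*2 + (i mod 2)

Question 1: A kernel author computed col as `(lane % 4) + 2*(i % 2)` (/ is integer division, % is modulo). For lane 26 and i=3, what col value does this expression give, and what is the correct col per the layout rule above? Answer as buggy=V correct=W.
`(lane % 4) + 2*(i % 2)`[26,3]->4
lane 26: g=6 (26/4), t=2 (26%4)
i=3: r=6+8=14, c=2*2+1=5
col: 4 vs 5

buggy=4 correct=5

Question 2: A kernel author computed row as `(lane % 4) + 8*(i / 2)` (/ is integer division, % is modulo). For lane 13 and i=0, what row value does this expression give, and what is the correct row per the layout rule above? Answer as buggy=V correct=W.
buggy=1 correct=3

`(lane % 4) + 8*(i / 2)`[13,0]->1
lane 13->13/4=3, 13 mod 4=1
i=0  r:3+0->3  c:2·1+0->2
row: 1 vs 3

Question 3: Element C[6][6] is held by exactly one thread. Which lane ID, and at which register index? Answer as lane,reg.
r=6->g=6,rb=0  c=6->t=3,b0=0
L=6*4+3=27  i=0*2+0=0

27,0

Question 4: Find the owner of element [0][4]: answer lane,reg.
r=0→G=0,rhi=0  c=4→T=2,p=0
L=0*4+2=2  i=0*2+0=0

2,0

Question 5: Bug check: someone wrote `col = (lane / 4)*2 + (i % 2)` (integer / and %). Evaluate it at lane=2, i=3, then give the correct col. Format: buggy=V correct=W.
`(lane / 4)*2 + (i % 2)`[2,3]->1
lane 2->2/4=0, 2 mod 4=2
i=3  r:0+8->8  c:2·2+1->5
col: 1 vs 5

buggy=1 correct=5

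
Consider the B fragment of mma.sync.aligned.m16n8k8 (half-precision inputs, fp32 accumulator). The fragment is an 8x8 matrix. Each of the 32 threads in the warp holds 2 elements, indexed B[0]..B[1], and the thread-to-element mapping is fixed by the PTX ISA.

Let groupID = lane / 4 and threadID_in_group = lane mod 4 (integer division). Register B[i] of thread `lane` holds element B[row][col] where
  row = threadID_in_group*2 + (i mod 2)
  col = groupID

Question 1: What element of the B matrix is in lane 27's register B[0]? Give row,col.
L=27->g=27>>2=6, t=27&3=3
[0]->row 3·2+0=6  col g=6

6,6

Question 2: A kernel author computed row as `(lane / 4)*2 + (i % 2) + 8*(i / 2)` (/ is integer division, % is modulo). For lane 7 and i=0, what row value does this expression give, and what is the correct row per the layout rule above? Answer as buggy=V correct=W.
`(lane / 4)*2 + (i % 2) + 8*(i / 2)`[7,0]=>2
L=7=>grp=7>>2=1, tig=7&3=3
[0]=>row 3·2+0=6  col grp=1
row: 2 vs 6

buggy=2 correct=6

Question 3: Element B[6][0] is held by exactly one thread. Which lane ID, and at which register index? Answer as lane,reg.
c=0->g=0  r=6->t=3,b0=0
L=0*4+3=3  i=0=0

3,0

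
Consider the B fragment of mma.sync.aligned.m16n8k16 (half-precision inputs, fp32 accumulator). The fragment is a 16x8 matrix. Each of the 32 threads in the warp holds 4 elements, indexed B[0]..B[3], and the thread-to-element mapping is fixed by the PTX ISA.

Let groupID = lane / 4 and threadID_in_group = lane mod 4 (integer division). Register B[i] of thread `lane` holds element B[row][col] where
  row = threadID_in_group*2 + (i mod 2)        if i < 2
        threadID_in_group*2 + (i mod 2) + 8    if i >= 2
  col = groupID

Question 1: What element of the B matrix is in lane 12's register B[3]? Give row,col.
lane 12: g=3 (12/4), t=0 (12%4)
i=3: r=0*2+1+8=9, c=g=3

9,3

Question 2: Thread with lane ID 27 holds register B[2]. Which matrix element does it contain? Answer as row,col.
L=27→G=27>>2=6, T=27&3=3
[2]→row 3·2+0+8=14  col G=6

14,6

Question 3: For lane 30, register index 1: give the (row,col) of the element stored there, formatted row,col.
30: gid=7,tid=2
[1] (2*2+1+0,7) = (5,7)

5,7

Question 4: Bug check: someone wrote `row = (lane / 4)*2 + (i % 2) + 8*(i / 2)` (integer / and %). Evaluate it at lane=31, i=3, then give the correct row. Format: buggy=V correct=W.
`(lane / 4)*2 + (i % 2) + 8*(i / 2)`[31,3]->23
31: gid=7,tid=3
[3] (3*2+1+8,7) = (15,7)
row: 23 vs 15

buggy=23 correct=15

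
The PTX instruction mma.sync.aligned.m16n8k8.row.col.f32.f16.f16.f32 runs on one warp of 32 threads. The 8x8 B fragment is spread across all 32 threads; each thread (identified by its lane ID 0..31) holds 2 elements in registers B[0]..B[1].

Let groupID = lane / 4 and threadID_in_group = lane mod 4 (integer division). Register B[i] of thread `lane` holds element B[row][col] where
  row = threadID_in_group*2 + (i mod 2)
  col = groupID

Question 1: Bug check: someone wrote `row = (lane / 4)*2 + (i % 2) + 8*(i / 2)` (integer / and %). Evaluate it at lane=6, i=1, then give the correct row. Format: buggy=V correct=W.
buggy=3 correct=5

`(lane / 4)*2 + (i % 2) + 8*(i / 2)`[6,1]=>3
lane 6=>6/4=1, 6 mod 4=2
i=1  r:2·2+1=>5  c:1
row: 3 vs 5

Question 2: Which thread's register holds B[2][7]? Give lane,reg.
c=7->g=7  r=2->t=1,b0=0
L=7*4+1=29  i=0=0

29,0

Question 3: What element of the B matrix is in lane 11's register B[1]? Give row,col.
7,2

11: gid=2,tid=3
[1] (3*2+1,2) = (7,2)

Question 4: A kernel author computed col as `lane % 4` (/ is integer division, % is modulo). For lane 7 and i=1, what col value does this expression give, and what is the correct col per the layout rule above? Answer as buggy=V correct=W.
`lane % 4`[7,1]->3
lane 7: gid=1 (7/4), tid=3 (7%4)
i=1: r=3*2+1=7, c=gid=1
col: 3 vs 1

buggy=3 correct=1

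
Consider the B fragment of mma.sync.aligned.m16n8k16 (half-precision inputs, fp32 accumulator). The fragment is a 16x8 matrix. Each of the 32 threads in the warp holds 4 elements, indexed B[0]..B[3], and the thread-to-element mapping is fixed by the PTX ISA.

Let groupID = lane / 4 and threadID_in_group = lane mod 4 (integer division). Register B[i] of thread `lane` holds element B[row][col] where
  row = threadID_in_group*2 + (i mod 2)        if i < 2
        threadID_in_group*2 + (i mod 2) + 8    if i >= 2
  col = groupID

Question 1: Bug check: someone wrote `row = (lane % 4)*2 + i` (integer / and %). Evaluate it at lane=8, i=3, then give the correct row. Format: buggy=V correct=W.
buggy=3 correct=9

`(lane % 4)*2 + i`[8,3]->3
8: g=2,t=0
[3] (0*2+1+8,2) = (9,2)
row: 3 vs 9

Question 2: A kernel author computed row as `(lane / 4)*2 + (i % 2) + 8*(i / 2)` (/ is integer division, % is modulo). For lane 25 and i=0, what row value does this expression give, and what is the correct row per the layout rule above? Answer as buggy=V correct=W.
buggy=12 correct=2

`(lane / 4)*2 + (i % 2) + 8*(i / 2)`[25,0]->12
lane 25->25/4=6, 25 mod 4=1
i=0  r:2·1+0+0->2  c:6
row: 12 vs 2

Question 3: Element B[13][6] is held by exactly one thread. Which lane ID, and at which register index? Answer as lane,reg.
26,3

c:6=>grp=6  r:13=>rB=1,tig=2,lo=1
L=6*4+2=26  i=1*2+1=3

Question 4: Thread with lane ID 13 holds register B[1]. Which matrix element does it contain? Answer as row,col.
L=13=>grp=13>>2=3, tig=13&3=1
[1]=>row 1·2+1+0=3  col grp=3

3,3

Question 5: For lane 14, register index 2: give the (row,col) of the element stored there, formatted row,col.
L=14→G=14>>2=3, T=14&3=2
[2]→row 2·2+0+8=12  col G=3

12,3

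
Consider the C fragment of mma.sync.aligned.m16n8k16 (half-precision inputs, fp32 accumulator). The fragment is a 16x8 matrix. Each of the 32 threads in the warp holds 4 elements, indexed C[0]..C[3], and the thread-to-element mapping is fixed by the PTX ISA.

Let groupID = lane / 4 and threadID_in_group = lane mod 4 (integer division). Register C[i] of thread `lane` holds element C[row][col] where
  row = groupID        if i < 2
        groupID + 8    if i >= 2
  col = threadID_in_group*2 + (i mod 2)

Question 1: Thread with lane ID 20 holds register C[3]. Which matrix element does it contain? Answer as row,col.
13,1

L=20->g=20>>2=5, t=20&3=0
[3]->row 5+8=13  col 0·2+1=1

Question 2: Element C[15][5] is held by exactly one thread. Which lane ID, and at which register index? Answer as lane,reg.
30,3

r=15⇒gr=7,Rb=1  c=5⇒th=2,odd=1
L=7*4+2=30  i=1*2+1=3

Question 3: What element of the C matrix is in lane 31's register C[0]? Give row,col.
7,6

lane 31=>31/4=7, 31 mod 4=3
i=0  r:7+0=>7  c:2·3+0=>6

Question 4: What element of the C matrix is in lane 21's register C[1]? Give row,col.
5,3

lane 21->21/4=5, 21 mod 4=1
i=1  r:5+0->5  c:2·1+1->3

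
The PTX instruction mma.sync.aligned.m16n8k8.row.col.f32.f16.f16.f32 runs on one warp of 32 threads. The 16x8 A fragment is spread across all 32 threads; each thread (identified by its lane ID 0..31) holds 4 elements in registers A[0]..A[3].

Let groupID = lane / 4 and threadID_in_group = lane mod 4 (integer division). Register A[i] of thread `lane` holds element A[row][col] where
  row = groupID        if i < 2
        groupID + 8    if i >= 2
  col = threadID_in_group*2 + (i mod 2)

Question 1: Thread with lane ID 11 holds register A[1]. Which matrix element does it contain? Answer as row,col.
11: G=2,T=3
[1] (2+0,3*2+1) = (2,7)

2,7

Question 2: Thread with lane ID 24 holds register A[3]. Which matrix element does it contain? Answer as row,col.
14,1

24: gid=6,tid=0
[3] (6+8,0*2+1) = (14,1)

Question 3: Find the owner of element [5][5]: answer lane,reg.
r=5->g=5,rb=0  c=5->t=2,b0=1
L=5*4+2=22  i=0*2+1=1

22,1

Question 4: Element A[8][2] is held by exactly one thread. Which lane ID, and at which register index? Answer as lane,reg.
r:8=>grp=0,rB=1  c:2=>tig=1,lo=0
L=0*4+1=1  i=1*2+0=2

1,2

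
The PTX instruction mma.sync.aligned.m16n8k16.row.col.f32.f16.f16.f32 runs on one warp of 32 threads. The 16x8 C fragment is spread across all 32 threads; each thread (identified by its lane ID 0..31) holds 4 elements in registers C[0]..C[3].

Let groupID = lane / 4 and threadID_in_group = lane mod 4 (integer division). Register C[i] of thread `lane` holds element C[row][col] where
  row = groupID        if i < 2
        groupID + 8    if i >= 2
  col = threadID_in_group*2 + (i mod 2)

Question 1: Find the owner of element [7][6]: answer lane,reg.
r:7=>grp=7,rB=0  c:6=>tig=3,lo=0
L=7*4+3=31  i=0*2+0=0

31,0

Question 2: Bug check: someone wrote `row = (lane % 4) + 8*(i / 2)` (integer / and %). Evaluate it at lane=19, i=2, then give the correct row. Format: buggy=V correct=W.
`(lane % 4) + 8*(i / 2)`[19,2]->11
L=19->g=19>>2=4, t=19&3=3
[2]->row 4+8=12  col 3·2+0=6
row: 11 vs 12

buggy=11 correct=12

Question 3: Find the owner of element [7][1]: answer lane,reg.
r=7⇒gr=7,Rb=0  c=1⇒th=0,odd=1
L=7*4+0=28  i=0*2+1=1

28,1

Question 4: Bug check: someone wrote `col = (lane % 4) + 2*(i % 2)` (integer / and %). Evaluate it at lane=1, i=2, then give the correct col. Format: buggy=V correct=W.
buggy=1 correct=2

`(lane % 4) + 2*(i % 2)`[1,2]->1
1: gid=0,tid=1
[2] (0+8,1*2+0) = (8,2)
col: 1 vs 2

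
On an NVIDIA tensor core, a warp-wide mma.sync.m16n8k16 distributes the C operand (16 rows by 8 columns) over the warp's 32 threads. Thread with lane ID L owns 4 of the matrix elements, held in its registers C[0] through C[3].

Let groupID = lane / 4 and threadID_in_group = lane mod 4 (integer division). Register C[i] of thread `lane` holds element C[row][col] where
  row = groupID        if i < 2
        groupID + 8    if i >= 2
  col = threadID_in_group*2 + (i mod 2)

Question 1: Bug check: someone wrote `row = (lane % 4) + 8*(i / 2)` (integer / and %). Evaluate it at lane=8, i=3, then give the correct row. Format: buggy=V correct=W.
`(lane % 4) + 8*(i / 2)`[8,3]=>8
lane 8=>8/4=2, 8 mod 4=0
i=3  r:2+8=>10  c:2·0+1=>1
row: 8 vs 10

buggy=8 correct=10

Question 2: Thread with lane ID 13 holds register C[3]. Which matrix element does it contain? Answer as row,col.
11,3

13: g=3,t=1
[3] (3+8,1*2+1) = (11,3)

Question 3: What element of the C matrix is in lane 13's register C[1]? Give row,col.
3,3

L=13=>grp=13>>2=3, tig=13&3=1
[1]=>row 3+0=3  col 1·2+1=3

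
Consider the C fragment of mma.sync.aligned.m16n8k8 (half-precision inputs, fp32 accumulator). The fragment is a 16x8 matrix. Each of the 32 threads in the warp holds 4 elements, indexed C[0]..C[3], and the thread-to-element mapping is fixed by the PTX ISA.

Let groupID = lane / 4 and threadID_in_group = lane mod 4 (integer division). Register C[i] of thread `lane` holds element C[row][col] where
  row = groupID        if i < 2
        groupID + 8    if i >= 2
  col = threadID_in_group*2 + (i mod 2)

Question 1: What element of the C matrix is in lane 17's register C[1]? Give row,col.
lane 17: grp=4 (17/4), tig=1 (17%4)
i=1: r=4+0=4, c=1*2+1=3

4,3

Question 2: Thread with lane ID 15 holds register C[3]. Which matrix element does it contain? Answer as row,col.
11,7

L=15=>grp=15>>2=3, tig=15&3=3
[3]=>row 3+8=11  col 3·2+1=7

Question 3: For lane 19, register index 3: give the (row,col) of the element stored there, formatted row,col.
12,7

lane 19→19/4=4, 19 mod 4=3
i=3  r:4+8→12  c:2·3+1→7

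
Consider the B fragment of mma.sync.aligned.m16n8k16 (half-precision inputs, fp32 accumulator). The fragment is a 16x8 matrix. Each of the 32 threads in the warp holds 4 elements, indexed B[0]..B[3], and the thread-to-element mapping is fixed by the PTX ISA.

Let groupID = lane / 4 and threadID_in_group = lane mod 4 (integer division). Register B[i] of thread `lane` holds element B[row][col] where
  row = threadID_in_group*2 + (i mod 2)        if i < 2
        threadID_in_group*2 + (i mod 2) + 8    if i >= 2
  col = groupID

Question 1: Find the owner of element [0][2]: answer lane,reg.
8,0

c=2→G=2  r=0→rhi=0,T=0,p=0
L=2*4+0=8  i=0*2+0=0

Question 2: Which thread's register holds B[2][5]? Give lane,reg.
21,0

c:5=>grp=5  r:2=>rB=0,tig=1,lo=0
L=5*4+1=21  i=0*2+0=0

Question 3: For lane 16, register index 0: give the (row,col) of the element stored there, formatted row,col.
lane 16: gr=4 (16/4), th=0 (16%4)
i=0: r=0*2+0+0=0, c=gr=4

0,4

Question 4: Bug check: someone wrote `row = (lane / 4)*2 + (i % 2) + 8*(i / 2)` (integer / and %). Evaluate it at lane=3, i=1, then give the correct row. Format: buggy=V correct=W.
buggy=1 correct=7

`(lane / 4)*2 + (i % 2) + 8*(i / 2)`[3,1]=>1
L=3=>grp=3>>2=0, tig=3&3=3
[1]=>row 3·2+1+0=7  col grp=0
row: 1 vs 7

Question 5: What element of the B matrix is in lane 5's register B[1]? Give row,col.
3,1

5: gid=1,tid=1
[1] (1*2+1+0,1) = (3,1)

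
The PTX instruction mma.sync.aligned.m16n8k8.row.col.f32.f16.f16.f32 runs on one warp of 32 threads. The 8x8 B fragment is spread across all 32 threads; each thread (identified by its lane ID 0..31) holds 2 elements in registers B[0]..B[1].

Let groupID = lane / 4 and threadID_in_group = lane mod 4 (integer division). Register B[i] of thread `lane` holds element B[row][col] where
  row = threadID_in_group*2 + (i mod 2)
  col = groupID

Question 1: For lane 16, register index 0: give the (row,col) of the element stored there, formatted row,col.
lane 16: gr=4 (16/4), th=0 (16%4)
i=0: r=0*2+0=0, c=gr=4

0,4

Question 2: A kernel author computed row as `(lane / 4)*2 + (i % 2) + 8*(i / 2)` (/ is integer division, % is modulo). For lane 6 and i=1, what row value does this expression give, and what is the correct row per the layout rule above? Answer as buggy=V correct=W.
buggy=3 correct=5

`(lane / 4)*2 + (i % 2) + 8*(i / 2)`[6,1]->3
lane 6->6/4=1, 6 mod 4=2
i=1  r:2·2+1->5  c:1
row: 3 vs 5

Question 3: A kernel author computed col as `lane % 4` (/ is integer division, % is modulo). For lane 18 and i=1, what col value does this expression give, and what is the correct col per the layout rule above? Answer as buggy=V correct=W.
`lane % 4`[18,1]->2
L=18->gid=18>>2=4, tid=18&3=2
[1]->row 2·2+1=5  col gid=4
col: 2 vs 4

buggy=2 correct=4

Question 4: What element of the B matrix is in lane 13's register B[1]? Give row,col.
lane 13⇒13/4=3, 13 mod 4=1
i=1  r:2·1+1⇒3  c:3

3,3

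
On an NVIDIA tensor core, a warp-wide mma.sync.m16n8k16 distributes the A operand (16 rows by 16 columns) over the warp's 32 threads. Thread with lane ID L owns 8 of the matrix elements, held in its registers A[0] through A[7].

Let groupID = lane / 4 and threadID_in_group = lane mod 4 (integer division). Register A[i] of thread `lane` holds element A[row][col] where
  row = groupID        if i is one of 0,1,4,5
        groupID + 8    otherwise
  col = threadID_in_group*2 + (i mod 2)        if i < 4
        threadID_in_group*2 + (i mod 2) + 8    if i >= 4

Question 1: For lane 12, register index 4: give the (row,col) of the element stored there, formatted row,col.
3,8

12: gid=3,tid=0
[4] (3+0,0*2+0+8) = (3,8)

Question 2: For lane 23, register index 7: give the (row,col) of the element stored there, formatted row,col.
23: G=5,T=3
[7] (5+8,3*2+1+8) = (13,15)

13,15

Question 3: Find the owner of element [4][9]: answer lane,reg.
16,5

r: 4->gid=4,r8=0  c: 9->c8=1,tid=0,i&1=1
L=4*4+0=16  i=1*4+0*2+1=5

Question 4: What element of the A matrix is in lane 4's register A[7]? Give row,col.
9,9

lane 4⇒4/4=1, 4 mod 4=0
i=7  r:1+8⇒9  c:2·0+1+8⇒9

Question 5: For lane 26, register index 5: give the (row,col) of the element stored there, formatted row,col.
6,13

26: grp=6,tig=2
[5] (6+0,2*2+1+8) = (6,13)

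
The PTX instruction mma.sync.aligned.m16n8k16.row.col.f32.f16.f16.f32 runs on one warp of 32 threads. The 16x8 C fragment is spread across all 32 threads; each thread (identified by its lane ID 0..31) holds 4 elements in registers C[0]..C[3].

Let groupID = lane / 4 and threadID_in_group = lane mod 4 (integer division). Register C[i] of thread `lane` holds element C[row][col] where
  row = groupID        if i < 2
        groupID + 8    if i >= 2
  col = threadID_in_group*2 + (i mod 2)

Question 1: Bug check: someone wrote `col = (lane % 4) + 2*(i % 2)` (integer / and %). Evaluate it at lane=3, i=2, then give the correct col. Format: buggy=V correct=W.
buggy=3 correct=6

`(lane % 4) + 2*(i % 2)`[3,2]⇒3
lane 3⇒3/4=0, 3 mod 4=3
i=2  r:0+8⇒8  c:2·3+0⇒6
col: 3 vs 6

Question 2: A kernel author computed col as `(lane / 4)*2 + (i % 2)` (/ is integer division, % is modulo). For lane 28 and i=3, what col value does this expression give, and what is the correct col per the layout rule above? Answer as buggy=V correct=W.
buggy=15 correct=1

`(lane / 4)*2 + (i % 2)`[28,3]⇒15
L=28⇒gr=28>>2=7, th=28&3=0
[3]⇒row 7+8=15  col 0·2+1=1
col: 15 vs 1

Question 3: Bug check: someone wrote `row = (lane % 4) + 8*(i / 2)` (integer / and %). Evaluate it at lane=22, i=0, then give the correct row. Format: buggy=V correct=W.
`(lane % 4) + 8*(i / 2)`[22,0]->2
22: gid=5,tid=2
[0] (5+0,2*2+0) = (5,4)
row: 2 vs 5

buggy=2 correct=5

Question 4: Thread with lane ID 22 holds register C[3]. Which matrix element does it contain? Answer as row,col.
L=22->gid=22>>2=5, tid=22&3=2
[3]->row 5+8=13  col 2·2+1=5

13,5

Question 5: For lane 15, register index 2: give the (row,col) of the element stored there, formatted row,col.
11,6

15: gid=3,tid=3
[2] (3+8,3*2+0) = (11,6)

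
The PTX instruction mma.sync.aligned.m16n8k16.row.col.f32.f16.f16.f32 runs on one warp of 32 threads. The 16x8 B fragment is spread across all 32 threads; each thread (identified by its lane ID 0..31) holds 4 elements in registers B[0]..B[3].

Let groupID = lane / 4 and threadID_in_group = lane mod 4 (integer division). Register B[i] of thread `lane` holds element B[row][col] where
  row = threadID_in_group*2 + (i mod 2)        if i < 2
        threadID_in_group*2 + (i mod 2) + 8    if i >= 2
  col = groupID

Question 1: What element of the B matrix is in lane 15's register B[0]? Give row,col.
6,3

15: grp=3,tig=3
[0] (3*2+0+0,3) = (6,3)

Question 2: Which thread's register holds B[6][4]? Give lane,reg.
19,0

c=4->g=4  r=6->rb=0,t=3,b0=0
L=4*4+3=19  i=0*2+0=0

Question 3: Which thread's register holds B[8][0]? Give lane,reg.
0,2

c: 0->gid=0  r: 8->r8=1,tid=0,i&1=0
L=0*4+0=0  i=1*2+0=2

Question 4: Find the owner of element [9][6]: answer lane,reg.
c:6=>grp=6  r:9=>rB=1,tig=0,lo=1
L=6*4+0=24  i=1*2+1=3

24,3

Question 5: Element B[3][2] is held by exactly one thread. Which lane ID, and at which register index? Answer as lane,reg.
9,1

c=2->g=2  r=3->rb=0,t=1,b0=1
L=2*4+1=9  i=0*2+1=1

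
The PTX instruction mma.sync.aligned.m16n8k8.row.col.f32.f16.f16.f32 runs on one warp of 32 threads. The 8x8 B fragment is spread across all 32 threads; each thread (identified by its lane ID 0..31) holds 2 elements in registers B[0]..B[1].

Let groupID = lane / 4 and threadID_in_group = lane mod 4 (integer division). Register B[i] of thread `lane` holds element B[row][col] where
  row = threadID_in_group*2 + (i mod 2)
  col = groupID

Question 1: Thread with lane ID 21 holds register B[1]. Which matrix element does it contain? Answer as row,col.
3,5

lane 21→21/4=5, 21 mod 4=1
i=1  r:2·1+1→3  c:5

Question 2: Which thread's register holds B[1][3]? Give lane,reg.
c: 3->gid=3  r: 1->tid=0,i&1=1
L=3*4+0=12  i=1=1

12,1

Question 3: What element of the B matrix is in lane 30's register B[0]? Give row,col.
L=30=>grp=30>>2=7, tig=30&3=2
[0]=>row 2·2+0=4  col grp=7

4,7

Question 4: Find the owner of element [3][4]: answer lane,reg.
17,1

c=4→G=4  r=3→T=1,p=1
L=4*4+1=17  i=1=1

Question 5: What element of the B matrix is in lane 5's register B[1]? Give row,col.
3,1

5: gid=1,tid=1
[1] (1*2+1,1) = (3,1)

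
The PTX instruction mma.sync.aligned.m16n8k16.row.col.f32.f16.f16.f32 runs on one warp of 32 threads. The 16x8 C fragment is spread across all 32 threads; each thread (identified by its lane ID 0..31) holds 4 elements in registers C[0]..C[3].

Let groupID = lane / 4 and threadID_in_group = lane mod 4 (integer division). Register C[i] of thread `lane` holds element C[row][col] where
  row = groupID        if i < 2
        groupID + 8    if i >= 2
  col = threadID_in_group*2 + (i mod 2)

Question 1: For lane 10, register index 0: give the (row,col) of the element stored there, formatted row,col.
2,4

L=10->g=10>>2=2, t=10&3=2
[0]->row 2+0=2  col 2·2+0=4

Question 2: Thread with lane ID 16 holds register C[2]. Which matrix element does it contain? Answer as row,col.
12,0

lane 16⇒16/4=4, 16 mod 4=0
i=2  r:4+8⇒12  c:2·0+0⇒0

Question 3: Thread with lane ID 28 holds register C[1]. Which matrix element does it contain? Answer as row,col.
lane 28: g=7 (28/4), t=0 (28%4)
i=1: r=7+0=7, c=0*2+1=1

7,1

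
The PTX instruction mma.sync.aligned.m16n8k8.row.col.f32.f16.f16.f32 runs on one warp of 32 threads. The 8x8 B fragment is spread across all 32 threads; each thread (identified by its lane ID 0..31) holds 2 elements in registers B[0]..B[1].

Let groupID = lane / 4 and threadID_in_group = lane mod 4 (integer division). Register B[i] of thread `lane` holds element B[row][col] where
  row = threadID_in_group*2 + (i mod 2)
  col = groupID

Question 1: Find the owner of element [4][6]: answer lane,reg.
26,0

c=6→G=6  r=4→T=2,p=0
L=6*4+2=26  i=0=0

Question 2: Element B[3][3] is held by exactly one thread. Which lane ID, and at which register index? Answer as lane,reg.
13,1

c=3⇒gr=3  r=3⇒th=1,odd=1
L=3*4+1=13  i=1=1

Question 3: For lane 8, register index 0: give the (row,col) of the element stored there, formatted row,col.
0,2

lane 8: gr=2 (8/4), th=0 (8%4)
i=0: r=0*2+0=0, c=gr=2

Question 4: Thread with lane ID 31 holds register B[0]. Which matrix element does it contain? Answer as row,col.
L=31→G=31>>2=7, T=31&3=3
[0]→row 3·2+0=6  col G=7

6,7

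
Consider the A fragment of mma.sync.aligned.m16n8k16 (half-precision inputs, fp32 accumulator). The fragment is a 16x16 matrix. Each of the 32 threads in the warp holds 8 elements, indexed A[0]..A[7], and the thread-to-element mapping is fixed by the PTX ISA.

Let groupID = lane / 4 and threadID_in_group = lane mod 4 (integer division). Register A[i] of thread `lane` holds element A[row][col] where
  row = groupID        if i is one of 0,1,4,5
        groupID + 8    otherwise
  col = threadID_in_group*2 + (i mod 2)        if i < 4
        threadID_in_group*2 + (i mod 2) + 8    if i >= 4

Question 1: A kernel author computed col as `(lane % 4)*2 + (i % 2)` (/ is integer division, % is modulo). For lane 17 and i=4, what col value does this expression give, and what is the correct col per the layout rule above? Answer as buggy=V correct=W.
buggy=2 correct=10

`(lane % 4)*2 + (i % 2)`[17,4]=>2
17: grp=4,tig=1
[4] (4+0,1*2+0+8) = (4,10)
col: 2 vs 10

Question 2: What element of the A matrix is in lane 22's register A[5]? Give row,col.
5,13

L=22=>grp=22>>2=5, tig=22&3=2
[5]=>row 5+0=5  col 2·2+1+8=13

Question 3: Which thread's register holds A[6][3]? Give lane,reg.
r=6→G=6,rhi=0  c=3→chi=0,T=1,p=1
L=6*4+1=25  i=0*4+0*2+1=1

25,1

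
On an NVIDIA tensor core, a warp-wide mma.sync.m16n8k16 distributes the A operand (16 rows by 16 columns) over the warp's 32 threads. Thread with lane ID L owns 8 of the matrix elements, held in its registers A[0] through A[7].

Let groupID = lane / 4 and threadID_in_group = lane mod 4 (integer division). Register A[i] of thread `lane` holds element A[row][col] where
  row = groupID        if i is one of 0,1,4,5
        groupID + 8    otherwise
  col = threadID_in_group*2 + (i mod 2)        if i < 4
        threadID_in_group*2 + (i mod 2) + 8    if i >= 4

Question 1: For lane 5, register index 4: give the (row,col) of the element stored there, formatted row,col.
1,10

lane 5: gr=1 (5/4), th=1 (5%4)
i=4: r=1+0=1, c=1*2+0+8=10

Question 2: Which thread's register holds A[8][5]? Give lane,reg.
r:8=>grp=0,rB=1  c:5=>cB=0,tig=2,lo=1
L=0*4+2=2  i=0*4+1*2+1=3

2,3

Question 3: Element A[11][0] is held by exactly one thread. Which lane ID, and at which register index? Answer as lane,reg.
r=11⇒gr=3,Rb=1  c=0⇒Cb=0,th=0,odd=0
L=3*4+0=12  i=0*4+1*2+0=2

12,2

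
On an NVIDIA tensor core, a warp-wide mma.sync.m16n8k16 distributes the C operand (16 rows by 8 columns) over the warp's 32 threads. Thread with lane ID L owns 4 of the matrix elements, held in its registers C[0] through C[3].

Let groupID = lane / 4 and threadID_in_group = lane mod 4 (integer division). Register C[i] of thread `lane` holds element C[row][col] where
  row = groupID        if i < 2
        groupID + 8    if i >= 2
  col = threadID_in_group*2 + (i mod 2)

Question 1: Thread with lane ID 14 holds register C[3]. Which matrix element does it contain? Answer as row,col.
11,5

lane 14→14/4=3, 14 mod 4=2
i=3  r:3+8→11  c:2·2+1→5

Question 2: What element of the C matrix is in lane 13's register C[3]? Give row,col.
L=13→G=13>>2=3, T=13&3=1
[3]→row 3+8=11  col 1·2+1=3

11,3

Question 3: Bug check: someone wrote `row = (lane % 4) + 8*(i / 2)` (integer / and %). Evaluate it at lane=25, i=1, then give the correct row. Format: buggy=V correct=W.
`(lane % 4) + 8*(i / 2)`[25,1]->1
lane 25->25/4=6, 25 mod 4=1
i=1  r:6+0->6  c:2·1+1->3
row: 1 vs 6

buggy=1 correct=6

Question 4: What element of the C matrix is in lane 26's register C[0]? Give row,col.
6,4

26: grp=6,tig=2
[0] (6+0,2*2+0) = (6,4)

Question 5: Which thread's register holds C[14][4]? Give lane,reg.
26,2

r: 14->gid=6,r8=1  c: 4->tid=2,i&1=0
L=6*4+2=26  i=1*2+0=2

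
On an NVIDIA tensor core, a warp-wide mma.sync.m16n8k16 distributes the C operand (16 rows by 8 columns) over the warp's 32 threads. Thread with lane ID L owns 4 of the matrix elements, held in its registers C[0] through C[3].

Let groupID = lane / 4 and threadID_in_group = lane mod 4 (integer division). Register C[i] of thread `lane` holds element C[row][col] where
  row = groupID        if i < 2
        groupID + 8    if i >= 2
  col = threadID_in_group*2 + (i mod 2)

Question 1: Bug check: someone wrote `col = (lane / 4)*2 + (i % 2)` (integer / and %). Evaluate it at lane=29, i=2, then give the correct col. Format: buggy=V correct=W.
buggy=14 correct=2

`(lane / 4)*2 + (i % 2)`[29,2]=>14
lane 29: grp=7 (29/4), tig=1 (29%4)
i=2: r=7+8=15, c=1*2+0=2
col: 14 vs 2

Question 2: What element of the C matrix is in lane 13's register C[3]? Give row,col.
13: grp=3,tig=1
[3] (3+8,1*2+1) = (11,3)

11,3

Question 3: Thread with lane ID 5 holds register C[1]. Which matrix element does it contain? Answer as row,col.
1,3

L=5->g=5>>2=1, t=5&3=1
[1]->row 1+0=1  col 1·2+1=3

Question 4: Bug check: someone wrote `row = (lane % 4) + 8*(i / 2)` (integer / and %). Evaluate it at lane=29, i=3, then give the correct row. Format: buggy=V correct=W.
buggy=9 correct=15

`(lane % 4) + 8*(i / 2)`[29,3]=>9
29: grp=7,tig=1
[3] (7+8,1*2+1) = (15,3)
row: 9 vs 15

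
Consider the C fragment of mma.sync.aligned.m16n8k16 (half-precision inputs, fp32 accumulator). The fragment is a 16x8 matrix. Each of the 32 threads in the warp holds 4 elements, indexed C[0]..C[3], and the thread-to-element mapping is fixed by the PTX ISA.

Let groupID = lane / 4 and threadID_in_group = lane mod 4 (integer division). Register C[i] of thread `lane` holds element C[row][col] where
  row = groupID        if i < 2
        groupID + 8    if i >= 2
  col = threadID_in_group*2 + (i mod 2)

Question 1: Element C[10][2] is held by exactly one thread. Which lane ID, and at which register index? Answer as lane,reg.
9,2

r=10⇒gr=2,Rb=1  c=2⇒th=1,odd=0
L=2*4+1=9  i=1*2+0=2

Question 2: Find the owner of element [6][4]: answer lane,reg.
26,0

r=6⇒gr=6,Rb=0  c=4⇒th=2,odd=0
L=6*4+2=26  i=0*2+0=0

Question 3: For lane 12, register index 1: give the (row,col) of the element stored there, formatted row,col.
3,1

L=12→G=12>>2=3, T=12&3=0
[1]→row 3+0=3  col 0·2+1=1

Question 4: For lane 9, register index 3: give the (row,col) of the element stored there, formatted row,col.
10,3

L=9->gid=9>>2=2, tid=9&3=1
[3]->row 2+8=10  col 1·2+1=3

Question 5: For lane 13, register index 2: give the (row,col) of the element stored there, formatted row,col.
11,2

13: gr=3,th=1
[2] (3+8,1*2+0) = (11,2)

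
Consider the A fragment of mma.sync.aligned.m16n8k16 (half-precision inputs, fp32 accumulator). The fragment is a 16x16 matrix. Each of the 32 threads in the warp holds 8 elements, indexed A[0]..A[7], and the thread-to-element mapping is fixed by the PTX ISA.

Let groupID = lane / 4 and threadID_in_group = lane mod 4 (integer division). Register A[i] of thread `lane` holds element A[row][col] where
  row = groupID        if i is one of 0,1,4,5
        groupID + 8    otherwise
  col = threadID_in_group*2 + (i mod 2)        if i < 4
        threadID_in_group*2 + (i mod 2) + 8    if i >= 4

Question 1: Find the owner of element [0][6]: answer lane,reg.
r=0→G=0,rhi=0  c=6→chi=0,T=3,p=0
L=0*4+3=3  i=0*4+0*2+0=0

3,0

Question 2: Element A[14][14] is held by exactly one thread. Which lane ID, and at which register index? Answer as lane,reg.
27,6

r: 14->gid=6,r8=1  c: 14->c8=1,tid=3,i&1=0
L=6*4+3=27  i=1*4+1*2+0=6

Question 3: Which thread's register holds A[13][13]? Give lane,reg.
r: 13->gid=5,r8=1  c: 13->c8=1,tid=2,i&1=1
L=5*4+2=22  i=1*4+1*2+1=7

22,7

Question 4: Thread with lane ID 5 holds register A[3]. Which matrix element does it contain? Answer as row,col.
9,3

L=5⇒gr=5>>2=1, th=5&3=1
[3]⇒row 1+8=9  col 1·2+1+0=3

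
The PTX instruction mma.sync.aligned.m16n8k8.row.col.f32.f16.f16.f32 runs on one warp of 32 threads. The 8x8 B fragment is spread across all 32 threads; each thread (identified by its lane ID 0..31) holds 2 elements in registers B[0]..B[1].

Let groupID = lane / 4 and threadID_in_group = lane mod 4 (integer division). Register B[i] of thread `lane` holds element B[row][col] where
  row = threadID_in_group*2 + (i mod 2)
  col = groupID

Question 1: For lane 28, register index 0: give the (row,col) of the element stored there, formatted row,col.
0,7

lane 28->28/4=7, 28 mod 4=0
i=0  r:2·0+0->0  c:7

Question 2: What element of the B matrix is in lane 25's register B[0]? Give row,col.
L=25=>grp=25>>2=6, tig=25&3=1
[0]=>row 1·2+0=2  col grp=6

2,6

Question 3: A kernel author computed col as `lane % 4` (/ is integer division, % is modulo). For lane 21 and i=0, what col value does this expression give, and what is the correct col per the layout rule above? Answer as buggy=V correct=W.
`lane % 4`[21,0]->1
21: g=5,t=1
[0] (1*2+0,5) = (2,5)
col: 1 vs 5

buggy=1 correct=5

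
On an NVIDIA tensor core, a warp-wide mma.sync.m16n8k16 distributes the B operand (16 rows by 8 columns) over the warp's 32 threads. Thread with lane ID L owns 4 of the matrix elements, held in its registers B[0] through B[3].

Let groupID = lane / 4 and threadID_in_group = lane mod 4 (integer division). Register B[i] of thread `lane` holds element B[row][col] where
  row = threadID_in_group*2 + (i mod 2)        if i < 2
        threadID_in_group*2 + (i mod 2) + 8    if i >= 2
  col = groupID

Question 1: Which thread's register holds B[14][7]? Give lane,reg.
c:7=>grp=7  r:14=>rB=1,tig=3,lo=0
L=7*4+3=31  i=1*2+0=2

31,2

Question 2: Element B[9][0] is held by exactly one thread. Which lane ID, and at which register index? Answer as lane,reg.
0,3

c: 0->gid=0  r: 9->r8=1,tid=0,i&1=1
L=0*4+0=0  i=1*2+1=3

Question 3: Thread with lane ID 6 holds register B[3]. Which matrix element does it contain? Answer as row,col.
13,1

6: g=1,t=2
[3] (2*2+1+8,1) = (13,1)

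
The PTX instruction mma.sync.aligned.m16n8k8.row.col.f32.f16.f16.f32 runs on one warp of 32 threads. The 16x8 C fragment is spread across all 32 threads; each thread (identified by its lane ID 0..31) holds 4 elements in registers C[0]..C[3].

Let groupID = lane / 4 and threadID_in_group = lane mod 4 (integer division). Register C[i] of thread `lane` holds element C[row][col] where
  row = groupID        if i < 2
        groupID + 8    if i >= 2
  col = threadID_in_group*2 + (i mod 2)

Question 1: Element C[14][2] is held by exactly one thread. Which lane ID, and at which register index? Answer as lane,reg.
25,2

r=14⇒gr=6,Rb=1  c=2⇒th=1,odd=0
L=6*4+1=25  i=1*2+0=2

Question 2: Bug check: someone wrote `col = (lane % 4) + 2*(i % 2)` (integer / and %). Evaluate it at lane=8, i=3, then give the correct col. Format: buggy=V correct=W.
`(lane % 4) + 2*(i % 2)`[8,3]->2
L=8->g=8>>2=2, t=8&3=0
[3]->row 2+8=10  col 0·2+1=1
col: 2 vs 1

buggy=2 correct=1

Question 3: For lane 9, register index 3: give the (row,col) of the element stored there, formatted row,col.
lane 9⇒9/4=2, 9 mod 4=1
i=3  r:2+8⇒10  c:2·1+1⇒3

10,3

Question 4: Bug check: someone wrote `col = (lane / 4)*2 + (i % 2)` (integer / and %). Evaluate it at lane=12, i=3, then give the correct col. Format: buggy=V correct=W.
`(lane / 4)*2 + (i % 2)`[12,3]⇒7
L=12⇒gr=12>>2=3, th=12&3=0
[3]⇒row 3+8=11  col 0·2+1=1
col: 7 vs 1

buggy=7 correct=1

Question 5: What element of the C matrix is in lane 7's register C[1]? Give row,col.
L=7=>grp=7>>2=1, tig=7&3=3
[1]=>row 1+0=1  col 3·2+1=7

1,7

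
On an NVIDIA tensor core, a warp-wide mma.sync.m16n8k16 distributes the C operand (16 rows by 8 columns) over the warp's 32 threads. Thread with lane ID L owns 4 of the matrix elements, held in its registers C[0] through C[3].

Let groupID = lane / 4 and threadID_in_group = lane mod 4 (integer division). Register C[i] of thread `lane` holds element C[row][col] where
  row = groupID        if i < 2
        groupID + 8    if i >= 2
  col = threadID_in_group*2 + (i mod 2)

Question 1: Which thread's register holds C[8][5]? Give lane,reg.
r=8⇒gr=0,Rb=1  c=5⇒th=2,odd=1
L=0*4+2=2  i=1*2+1=3

2,3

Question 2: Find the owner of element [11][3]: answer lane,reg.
r:11=>grp=3,rB=1  c:3=>tig=1,lo=1
L=3*4+1=13  i=1*2+1=3

13,3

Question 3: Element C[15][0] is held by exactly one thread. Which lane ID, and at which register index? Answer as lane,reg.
28,2

r=15→G=7,rhi=1  c=0→T=0,p=0
L=7*4+0=28  i=1*2+0=2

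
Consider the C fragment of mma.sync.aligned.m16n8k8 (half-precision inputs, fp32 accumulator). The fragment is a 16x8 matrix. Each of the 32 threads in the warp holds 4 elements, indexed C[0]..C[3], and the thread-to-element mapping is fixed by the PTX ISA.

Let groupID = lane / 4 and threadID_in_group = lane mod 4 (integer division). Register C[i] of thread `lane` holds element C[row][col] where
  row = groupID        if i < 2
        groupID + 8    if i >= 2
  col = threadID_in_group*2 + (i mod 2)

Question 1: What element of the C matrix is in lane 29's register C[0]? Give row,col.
29: grp=7,tig=1
[0] (7+0,1*2+0) = (7,2)

7,2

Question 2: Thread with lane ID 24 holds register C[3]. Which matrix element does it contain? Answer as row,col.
14,1

lane 24: grp=6 (24/4), tig=0 (24%4)
i=3: r=6+8=14, c=0*2+1=1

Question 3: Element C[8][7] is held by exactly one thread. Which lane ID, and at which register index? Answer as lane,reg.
r=8→G=0,rhi=1  c=7→T=3,p=1
L=0*4+3=3  i=1*2+1=3

3,3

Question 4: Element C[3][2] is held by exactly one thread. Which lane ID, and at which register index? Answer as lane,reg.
13,0

r=3⇒gr=3,Rb=0  c=2⇒th=1,odd=0
L=3*4+1=13  i=0*2+0=0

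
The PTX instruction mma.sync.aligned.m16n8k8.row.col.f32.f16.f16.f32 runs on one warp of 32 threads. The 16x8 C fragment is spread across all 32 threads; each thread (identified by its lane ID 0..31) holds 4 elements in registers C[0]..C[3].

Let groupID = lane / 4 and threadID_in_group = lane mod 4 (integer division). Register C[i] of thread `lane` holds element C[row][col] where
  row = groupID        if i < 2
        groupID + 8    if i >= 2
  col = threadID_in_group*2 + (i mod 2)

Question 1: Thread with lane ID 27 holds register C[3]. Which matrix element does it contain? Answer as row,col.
L=27=>grp=27>>2=6, tig=27&3=3
[3]=>row 6+8=14  col 3·2+1=7

14,7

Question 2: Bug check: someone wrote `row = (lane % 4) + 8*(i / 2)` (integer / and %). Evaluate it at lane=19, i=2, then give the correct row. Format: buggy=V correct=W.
`(lane % 4) + 8*(i / 2)`[19,2]->11
L=19->gid=19>>2=4, tid=19&3=3
[2]->row 4+8=12  col 3·2+0=6
row: 11 vs 12

buggy=11 correct=12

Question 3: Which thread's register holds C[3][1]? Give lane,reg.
r:3=>grp=3,rB=0  c:1=>tig=0,lo=1
L=3*4+0=12  i=0*2+1=1

12,1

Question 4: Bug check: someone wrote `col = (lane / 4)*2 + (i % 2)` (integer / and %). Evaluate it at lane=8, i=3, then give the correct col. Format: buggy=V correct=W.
`(lane / 4)*2 + (i % 2)`[8,3]→5
8: G=2,T=0
[3] (2+8,0*2+1) = (10,1)
col: 5 vs 1

buggy=5 correct=1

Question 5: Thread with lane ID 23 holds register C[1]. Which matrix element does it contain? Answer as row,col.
5,7

lane 23: G=5 (23/4), T=3 (23%4)
i=1: r=5+0=5, c=3*2+1=7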